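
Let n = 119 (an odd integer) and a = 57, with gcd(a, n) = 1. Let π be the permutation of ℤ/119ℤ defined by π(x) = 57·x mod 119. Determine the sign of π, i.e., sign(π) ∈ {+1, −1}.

-1

Start at x=22: 22 → 64 → 78 → 43 → 71 → 1 → 57 → … (one orbit).
Cycle type of π: 16×7 + 1×7; total 14 cycles.
n − c = 119 − 14 = 105; sign = (−1)^105 = -1.
Check: (57/119) = -1 by Zolotarev.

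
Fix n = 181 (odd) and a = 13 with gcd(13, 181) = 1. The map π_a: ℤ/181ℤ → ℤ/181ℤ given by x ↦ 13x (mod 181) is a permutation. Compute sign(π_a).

Trace 126: π^k(126) = [126, 9, 117, 73, 44, 29, 15] for k=0..6.
Cycle lengths of π_13 on ℤ/181ℤ: [45, 45, 45, 45, 1]; 5 cycles in total.
sign(π) = (−1)^{n − #cycles} = (−1)^{181−5} = (−1)^176 = +1.
(13|181)_J = +1 (Zolotarev's lemma cross-check).

+1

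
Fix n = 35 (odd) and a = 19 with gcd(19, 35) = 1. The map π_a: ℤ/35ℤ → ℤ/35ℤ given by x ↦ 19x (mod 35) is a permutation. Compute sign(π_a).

Start at x=34: 34 → 16 → 24 → 1 → 19 → 11 → 34 (one orbit).
Decompose π into cycles: lengths [6, 6, 6, 6, 6, 2, 2, 1] (8 cycles, including the fixed point 0).
With 8 cycles on 35 points, sign = (−1)^{35−8} = -1.
The Jacobi symbol (19|35) = -1 (Zolotarev) agrees.

-1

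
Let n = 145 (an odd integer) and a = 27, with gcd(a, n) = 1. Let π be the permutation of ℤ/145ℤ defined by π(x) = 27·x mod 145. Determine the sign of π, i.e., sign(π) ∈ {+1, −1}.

+1

Orbit of 1 under x↦27x: [1, 27, 4, 108, 16, 142, 64]… (length divides ord_145(27)).
Cycle type of π: 28×5 + 4 + 1; total 7 cycles.
Σ(ℓ_i−1) = 145−7 = 138; sign = (−1)^138 = +1.
Check: (27/145) = +1 by Zolotarev.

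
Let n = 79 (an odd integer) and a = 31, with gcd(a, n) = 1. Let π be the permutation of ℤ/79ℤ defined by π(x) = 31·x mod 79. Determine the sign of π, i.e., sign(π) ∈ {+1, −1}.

+1

Orbit of 67 under x↦31x: [67, 23, 2, 62, 26, 16, 22]… (length divides ord_79(31)).
Decompose π into cycles: lengths [39, 39, 1] (3 cycles, including the fixed point 0).
sign(π) = (−1)^{n − #cycles} = (−1)^{79−3} = (−1)^76 = +1.
Check: (31/79) = +1 by Zolotarev.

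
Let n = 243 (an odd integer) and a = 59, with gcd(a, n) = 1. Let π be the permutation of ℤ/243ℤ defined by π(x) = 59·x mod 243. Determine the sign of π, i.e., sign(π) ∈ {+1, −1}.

Orbit of 13 under x↦59x: [13, 38, 55, 86, 214, 233, 139]… (length divides ord_243(59)).
Decompose π into cycles: lengths [162, 54, 18, 6, 2, 1] (6 cycles, including the fixed point 0).
sign(π) = (−1)^{n − #cycles} = (−1)^{243−6} = (−1)^237 = -1.

-1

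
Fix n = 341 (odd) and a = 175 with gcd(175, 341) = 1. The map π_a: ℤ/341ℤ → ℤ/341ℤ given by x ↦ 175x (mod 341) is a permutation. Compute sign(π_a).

Trace 87: π^k(87) = [87, 221, 142, 298, 318, 67, 131] for k=0..6.
The orbit structure of x ↦ 175x mod 341: 18 orbits of sizes [30, 30, 30, 30, 30, 30, 30, 30, 30, 30, 15, 15, 2, 2, 2, 2, 2, 1].
sign(π) = (−1)^{n − #cycles} = (−1)^{341−18} = (−1)^323 = -1.

-1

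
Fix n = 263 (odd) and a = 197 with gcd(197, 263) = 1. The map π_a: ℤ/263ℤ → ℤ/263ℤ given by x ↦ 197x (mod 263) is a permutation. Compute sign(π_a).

Trace 241: π^k(241) = [241, 137, 163, 25, 191, 18, 127] for k=0..6.
π_197 has 2 disjoint cycles with lengths [262, 1] on {0,…,262}.
2 cycles on 263: each ℓ→(−1)^(ℓ−1), product (−1)^261 = -1.

-1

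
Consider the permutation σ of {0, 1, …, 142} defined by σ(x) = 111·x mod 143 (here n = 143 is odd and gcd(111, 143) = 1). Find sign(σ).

-1

Start at x=12: 12 → 45 → 133 → 34 → 56 → 67 → 1 → … (one orbit).
22 cycles of lengths [12, 12, 12, 12, 12, 12, 12, 12, 12, 12, 12, 1, 1, 1, 1, 1, 1, 1, 1, 1, 1, 1].
With 22 cycles on 143 points, sign = (−1)^{143−22} = -1.
Zolotarev: (111|143) = -1, matching the cycle-count sign.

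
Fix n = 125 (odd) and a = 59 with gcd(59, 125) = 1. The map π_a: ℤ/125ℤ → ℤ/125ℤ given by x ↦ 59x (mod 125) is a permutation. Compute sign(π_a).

Orbit of 124 under x↦59x: [124, 66, 19, 121, 14, 76, 109]… (length divides ord_125(59)).
The orbit structure of x ↦ 59x mod 125: 7 orbits of sizes [50, 50, 10, 10, 2, 2, 1].
125 − 7 = 118 transpositions; sign(π) = (−1)^118 = +1.

+1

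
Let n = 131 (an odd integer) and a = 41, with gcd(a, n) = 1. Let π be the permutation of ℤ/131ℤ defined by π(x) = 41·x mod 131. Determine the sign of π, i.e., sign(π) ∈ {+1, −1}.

+1

Trace 114: π^k(114) = [114, 89, 112, 7, 25, 108, 105] for k=0..6.
π_41 has 3 disjoint cycles with lengths [65, 65, 1] on {0,…,130}.
Σ(ℓ_i−1) = 131−3 = 128; sign = (−1)^128 = +1.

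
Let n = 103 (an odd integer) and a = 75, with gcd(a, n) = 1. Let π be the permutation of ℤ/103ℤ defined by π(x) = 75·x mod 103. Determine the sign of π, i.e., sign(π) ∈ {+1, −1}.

Start at x=11: 11 → 1 → 75 → 63 → 90 → 55 → 5 → … (one orbit).
Cycle type of π: 102 + 1; total 2 cycles.
sign(π) = (−1)^{n − #cycles} = (−1)^{103−2} = (−1)^101 = -1.
The Jacobi symbol (75|103) = -1 (Zolotarev) agrees.

-1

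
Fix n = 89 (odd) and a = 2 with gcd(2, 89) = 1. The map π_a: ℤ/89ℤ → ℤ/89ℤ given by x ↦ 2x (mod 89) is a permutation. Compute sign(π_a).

+1

Orbit of 8 under x↦2x: [8, 16, 32, 64, 39, 78, 67]… (length divides ord_89(2)).
The orbit structure of x ↦ 2x mod 89: 9 orbits of sizes [11, 11, 11, 11, 11, 11, 11, 11, 1].
89 − 9 = 80 transpositions; sign(π) = (−1)^80 = +1.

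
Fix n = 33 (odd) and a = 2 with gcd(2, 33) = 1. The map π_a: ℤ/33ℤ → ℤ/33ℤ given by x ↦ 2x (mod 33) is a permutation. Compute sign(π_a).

Start at x=1: 1 → 2 → 4 → 8 → 16 → 32 → 31 → … (one orbit).
5 cycles of lengths [10, 10, 10, 2, 1].
33 − 5 = 28 transpositions; sign(π) = (−1)^28 = +1.
The Jacobi symbol (2|33) = +1 (Zolotarev) agrees.

+1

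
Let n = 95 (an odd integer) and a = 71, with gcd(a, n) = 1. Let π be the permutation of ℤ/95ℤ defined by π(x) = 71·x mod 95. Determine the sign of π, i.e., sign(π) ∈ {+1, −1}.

Orbit of 46 under x↦71x: [46, 36, 86, 26, 41, 61, 56]… (length divides ord_95(71)).
10 cycles of lengths [18, 18, 18, 18, 18, 1, 1, 1, 1, 1].
95 − 10 = 85 transpositions; sign(π) = (−1)^85 = -1.
(71|95)_J = -1 (Zolotarev's lemma cross-check).

-1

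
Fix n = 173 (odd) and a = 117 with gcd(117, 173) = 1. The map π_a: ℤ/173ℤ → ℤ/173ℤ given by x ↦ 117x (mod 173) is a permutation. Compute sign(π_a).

Trace 57: π^k(57) = [57, 95, 43, 14, 81, 135, 52] for k=0..6.
The orbit structure of x ↦ 117x mod 173: 5 orbits of sizes [43, 43, 43, 43, 1].
5 cycles on 173: each ℓ→(−1)^(ℓ−1), product (−1)^168 = +1.
Zolotarev: (117|173) = +1, matching the cycle-count sign.

+1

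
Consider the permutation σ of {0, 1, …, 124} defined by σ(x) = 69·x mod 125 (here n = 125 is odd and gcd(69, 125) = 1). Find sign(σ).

Trace 116: π^k(116) = [116, 4, 26, 44, 36, 109, 21] for k=0..6.
π_69 has 7 disjoint cycles with lengths [50, 50, 10, 10, 2, 2, 1] on {0,…,124}.
n − c = 125 − 7 = 118; sign = (−1)^118 = +1.
Zolotarev: (69|125) = +1, matching the cycle-count sign.

+1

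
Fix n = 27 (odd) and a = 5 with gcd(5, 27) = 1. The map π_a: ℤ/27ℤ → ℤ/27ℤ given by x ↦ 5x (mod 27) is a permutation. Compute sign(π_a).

Orbit of 23 under x↦5x: [23, 7, 8, 13, 11, 1, 5]… (length divides ord_27(5)).
The orbit structure of x ↦ 5x mod 27: 4 orbits of sizes [18, 6, 2, 1].
Σ(ℓ_i−1) = 27−4 = 23; sign = (−1)^23 = -1.

-1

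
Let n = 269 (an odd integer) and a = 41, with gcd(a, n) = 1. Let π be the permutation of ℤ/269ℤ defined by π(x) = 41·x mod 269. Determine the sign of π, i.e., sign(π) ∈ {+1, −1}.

Start at x=220: 220 → 143 → 214 → 166 → 81 → 93 → 47 → … (one orbit).
Cycle lengths of π_41 on ℤ/269ℤ: [67, 67, 67, 67, 1]; 5 cycles in total.
sign(π) = (−1)^{n − #cycles} = (−1)^{269−5} = (−1)^264 = +1.
The Jacobi symbol (41|269) = +1 (Zolotarev) agrees.

+1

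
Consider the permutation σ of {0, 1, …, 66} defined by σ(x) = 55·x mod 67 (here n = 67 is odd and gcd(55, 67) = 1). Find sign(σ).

+1

Start at x=29: 29 → 54 → 22 → 4 → 19 → 40 → 56 → … (one orbit).
3 cycles of lengths [33, 33, 1].
sign(π) = (−1)^{n − #cycles} = (−1)^{67−3} = (−1)^64 = +1.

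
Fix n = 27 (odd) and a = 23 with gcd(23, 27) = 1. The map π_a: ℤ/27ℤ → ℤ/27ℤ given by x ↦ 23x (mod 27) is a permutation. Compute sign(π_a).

-1

Start at x=2: 2 → 19 → 5 → 7 → 26 → 4 → 11 → … (one orbit).
π_23 has 4 disjoint cycles with lengths [18, 6, 2, 1] on {0,…,26}.
Σ(ℓ_i−1) = 27−4 = 23; sign = (−1)^23 = -1.
(23|27)_J = -1 (Zolotarev's lemma cross-check).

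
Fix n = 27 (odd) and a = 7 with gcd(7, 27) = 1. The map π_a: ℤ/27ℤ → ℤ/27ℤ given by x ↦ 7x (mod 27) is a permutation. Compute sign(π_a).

Start at x=25: 25 → 13 → 10 → 16 → 4 → 1 → 7 → … (one orbit).
Decompose π into cycles: lengths [9, 9, 3, 3, 1, 1, 1] (7 cycles, including the fixed point 0).
27 − 7 = 20 transpositions; sign(π) = (−1)^20 = +1.

+1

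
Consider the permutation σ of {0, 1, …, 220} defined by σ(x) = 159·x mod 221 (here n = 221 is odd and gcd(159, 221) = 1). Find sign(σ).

-1

Start at x=48: 48 → 118 → 198 → 100 → 209 → 81 → 61 → … (one orbit).
The orbit structure of x ↦ 159x mod 221: 10 orbits of sizes [48, 48, 48, 48, 16, 3, 3, 3, 3, 1].
n − c = 221 − 10 = 211; sign = (−1)^211 = -1.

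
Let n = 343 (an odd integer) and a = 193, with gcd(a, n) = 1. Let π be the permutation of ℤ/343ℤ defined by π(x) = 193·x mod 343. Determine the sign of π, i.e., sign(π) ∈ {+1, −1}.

+1

Start at x=23: 23 → 323 → 256 → 16 → 1 → 193 → 205 → … (one orbit).
Cycle lengths of π_193 on ℤ/343ℤ: [147, 147, 21, 21, 3, 3, 1]; 7 cycles in total.
sign(π) = (−1)^{n − #cycles} = (−1)^{343−7} = (−1)^336 = +1.
Via Zolotarev, sign(π_{193}) = (193|343) = +1.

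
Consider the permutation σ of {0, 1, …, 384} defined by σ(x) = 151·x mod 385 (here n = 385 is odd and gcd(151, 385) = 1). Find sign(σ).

-1

Trace 366: π^k(366) = [366, 211, 291, 51, 1, 151, 86] for k=0..6.
π_151 has 30 disjoint cycles with lengths [30, 30, 30, 30, 30, 30, 30, 30, 30, 30, 10, 10, 10, 10, 10, 3, 3, 3, 3, 3, 3, 3, 3, 3, 3, 1, 1, 1, 1, 1] on {0,…,384}.
With 30 cycles on 385 points, sign = (−1)^{385−30} = -1.
Zolotarev: (151|385) = -1, matching the cycle-count sign.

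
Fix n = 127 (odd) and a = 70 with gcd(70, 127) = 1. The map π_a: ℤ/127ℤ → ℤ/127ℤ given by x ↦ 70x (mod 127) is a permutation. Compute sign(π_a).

Orbit of 52 under x↦70x: [52, 84, 38, 120, 18, 117, 62]… (length divides ord_127(70)).
π_70 has 3 disjoint cycles with lengths [63, 63, 1] on {0,…,126}.
With 3 cycles on 127 points, sign = (−1)^{127−3} = +1.
(70|127)_J = +1 (Zolotarev's lemma cross-check).

+1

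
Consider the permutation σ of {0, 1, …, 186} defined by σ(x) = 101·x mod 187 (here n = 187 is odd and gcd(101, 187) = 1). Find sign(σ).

Orbit of 50 under x↦101x: [50, 1, 101, 103, 118, 137, 186]… (length divides ord_187(101)).
The orbit structure of x ↦ 101x mod 187: 26 orbits of sizes [10, 10, 10, 10, 10, 10, 10, 10, 10, 10, 10, 10, 10, 10, 10, 10, 10, 2, 2, 2, 2, 2, 2, 2, 2, 1].
187 − 26 = 161 transpositions; sign(π) = (−1)^161 = -1.
(101|187)_J = -1 (Zolotarev's lemma cross-check).

-1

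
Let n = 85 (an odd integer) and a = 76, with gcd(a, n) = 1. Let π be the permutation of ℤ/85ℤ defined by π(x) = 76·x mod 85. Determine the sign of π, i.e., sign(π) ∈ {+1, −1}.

+1

Start at x=66: 66 → 1 → 76 → 81 → 36 → 16 → 26 → … (one orbit).
Decompose π into cycles: lengths [8, 8, 8, 8, 8, 8, 8, 8, 8, 8, 1, 1, 1, 1, 1] (15 cycles, including the fixed point 0).
Σ(ℓ_i−1) = 85−15 = 70; sign = (−1)^70 = +1.
Via Zolotarev, sign(π_{76}) = (76|85) = +1.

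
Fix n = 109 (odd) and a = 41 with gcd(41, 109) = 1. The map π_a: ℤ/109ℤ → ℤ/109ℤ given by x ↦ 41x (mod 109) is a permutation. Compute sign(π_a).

Orbit of 45 under x↦41x: [45, 101, 108, 68, 63, 76, 64]… (length divides ord_109(41)).
The orbit structure of x ↦ 41x mod 109: 10 orbits of sizes [12, 12, 12, 12, 12, 12, 12, 12, 12, 1].
sign(π) = (−1)^{n − #cycles} = (−1)^{109−10} = (−1)^99 = -1.
(41|109)_J = -1 (Zolotarev's lemma cross-check).

-1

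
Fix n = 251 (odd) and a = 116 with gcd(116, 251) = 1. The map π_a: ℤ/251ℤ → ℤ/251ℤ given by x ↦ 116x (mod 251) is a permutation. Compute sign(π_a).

-1

Start at x=245: 245 → 57 → 86 → 187 → 106 → 248 → 154 → … (one orbit).
Cycle type of π: 250 + 1; total 2 cycles.
With 2 cycles on 251 points, sign = (−1)^{251−2} = -1.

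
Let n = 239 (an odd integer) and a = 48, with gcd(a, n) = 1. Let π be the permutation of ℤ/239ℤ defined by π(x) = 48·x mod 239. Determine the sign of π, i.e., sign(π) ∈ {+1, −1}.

Trace 91: π^k(91) = [91, 66, 61, 60, 12, 98, 163] for k=0..6.
3 cycles of lengths [119, 119, 1].
With 3 cycles on 239 points, sign = (−1)^{239−3} = +1.

+1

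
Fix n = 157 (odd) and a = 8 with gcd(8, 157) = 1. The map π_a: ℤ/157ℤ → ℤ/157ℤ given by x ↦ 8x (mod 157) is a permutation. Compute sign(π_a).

Orbit of 128 under x↦8x: [128, 82, 28, 67, 65, 49, 78]… (length divides ord_157(8)).
π_8 has 4 disjoint cycles with lengths [52, 52, 52, 1] on {0,…,156}.
157 − 4 = 153 transpositions; sign(π) = (−1)^153 = -1.
(8|157)_J = -1 (Zolotarev's lemma cross-check).

-1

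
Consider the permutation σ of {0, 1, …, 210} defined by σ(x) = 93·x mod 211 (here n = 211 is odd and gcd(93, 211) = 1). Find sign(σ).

Trace 196: π^k(196) = [196, 82, 30, 47, 151, 117, 120] for k=0..6.
The orbit structure of x ↦ 93x mod 211: 3 orbits of sizes [105, 105, 1].
n − c = 211 − 3 = 208; sign = (−1)^208 = +1.
Zolotarev: (93|211) = +1, matching the cycle-count sign.

+1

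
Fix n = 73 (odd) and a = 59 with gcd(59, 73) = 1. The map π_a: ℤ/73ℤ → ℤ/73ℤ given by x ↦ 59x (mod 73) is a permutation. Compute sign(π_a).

Start at x=37: 37 → 66 → 25 → 15 → 9 → 20 → 12 → … (one orbit).
Decompose π into cycles: lengths [72, 1] (2 cycles, including the fixed point 0).
2 cycles on 73: each ℓ→(−1)^(ℓ−1), product (−1)^71 = -1.
Zolotarev: (59|73) = -1, matching the cycle-count sign.

-1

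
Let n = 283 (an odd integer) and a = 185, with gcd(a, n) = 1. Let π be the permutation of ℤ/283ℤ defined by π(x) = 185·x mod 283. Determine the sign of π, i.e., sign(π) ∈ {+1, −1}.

+1

Trace 136: π^k(136) = [136, 256, 99, 203, 199, 25, 97] for k=0..6.
The orbit structure of x ↦ 185x mod 283: 3 orbits of sizes [141, 141, 1].
n − c = 283 − 3 = 280; sign = (−1)^280 = +1.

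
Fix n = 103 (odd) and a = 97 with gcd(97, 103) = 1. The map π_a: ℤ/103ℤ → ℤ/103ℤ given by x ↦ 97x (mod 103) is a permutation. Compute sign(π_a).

+1

Start at x=46: 46 → 33 → 8 → 55 → 82 → 23 → 68 → … (one orbit).
Cycle lengths of π_97 on ℤ/103ℤ: [51, 51, 1]; 3 cycles in total.
103 − 3 = 100 transpositions; sign(π) = (−1)^100 = +1.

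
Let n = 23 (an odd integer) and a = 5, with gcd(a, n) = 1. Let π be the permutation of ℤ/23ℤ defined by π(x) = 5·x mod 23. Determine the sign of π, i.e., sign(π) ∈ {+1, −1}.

-1

Start at x=5: 5 → 2 → 10 → 4 → 20 → 8 → 17 → … (one orbit).
π_5 has 2 disjoint cycles with lengths [22, 1] on {0,…,22}.
23 − 2 = 21 transpositions; sign(π) = (−1)^21 = -1.
Check: (5/23) = -1 by Zolotarev.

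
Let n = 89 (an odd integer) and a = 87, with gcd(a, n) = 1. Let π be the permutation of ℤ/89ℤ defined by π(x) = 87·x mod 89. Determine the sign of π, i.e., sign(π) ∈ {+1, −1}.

Start at x=50: 50 → 78 → 22 → 45 → 88 → 2 → 85 → … (one orbit).
Cycle lengths of π_87 on ℤ/89ℤ: [22, 22, 22, 22, 1]; 5 cycles in total.
sign(π) = (−1)^{n − #cycles} = (−1)^{89−5} = (−1)^84 = +1.
The Jacobi symbol (87|89) = +1 (Zolotarev) agrees.

+1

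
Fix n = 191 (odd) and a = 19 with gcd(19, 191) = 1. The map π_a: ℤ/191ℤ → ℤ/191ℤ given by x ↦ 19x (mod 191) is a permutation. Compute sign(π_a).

-1

Trace 16: π^k(16) = [16, 113, 46, 110, 180, 173, 40] for k=0..6.
Cycle lengths of π_19 on ℤ/191ℤ: [190, 1]; 2 cycles in total.
n − c = 191 − 2 = 189; sign = (−1)^189 = -1.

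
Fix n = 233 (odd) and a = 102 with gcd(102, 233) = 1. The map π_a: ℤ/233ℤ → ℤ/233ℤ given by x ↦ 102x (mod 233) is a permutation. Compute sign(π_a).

Start at x=1: 1 → 102 → 152 → 126 → 37 → 46 → 32 → … (one orbit).
Decompose π into cycles: lengths [29, 29, 29, 29, 29, 29, 29, 29, 1] (9 cycles, including the fixed point 0).
Σ(ℓ_i−1) = 233−9 = 224; sign = (−1)^224 = +1.
The Jacobi symbol (102|233) = +1 (Zolotarev) agrees.

+1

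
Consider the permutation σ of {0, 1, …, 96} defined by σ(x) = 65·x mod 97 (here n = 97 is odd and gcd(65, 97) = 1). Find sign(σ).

Start at x=70: 70 → 88 → 94 → 96 → 32 → 43 → 79 → … (one orbit).
π_65 has 3 disjoint cycles with lengths [48, 48, 1] on {0,…,96}.
With 3 cycles on 97 points, sign = (−1)^{97−3} = +1.

+1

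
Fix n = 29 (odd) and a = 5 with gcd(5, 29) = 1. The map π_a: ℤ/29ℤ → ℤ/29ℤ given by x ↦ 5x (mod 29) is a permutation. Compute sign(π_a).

Start at x=6: 6 → 1 → 5 → 25 → 9 → 16 → 22 → … (one orbit).
3 cycles of lengths [14, 14, 1].
3 cycles on 29: each ℓ→(−1)^(ℓ−1), product (−1)^26 = +1.
Zolotarev: (5|29) = +1, matching the cycle-count sign.

+1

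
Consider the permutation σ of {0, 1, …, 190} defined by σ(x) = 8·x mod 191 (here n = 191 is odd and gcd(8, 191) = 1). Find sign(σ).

Orbit of 13 under x↦8x: [13, 104, 68, 162, 150, 54, 50]… (length divides ord_191(8)).
Cycle type of π: 95×2 + 1; total 3 cycles.
n − c = 191 − 3 = 188; sign = (−1)^188 = +1.

+1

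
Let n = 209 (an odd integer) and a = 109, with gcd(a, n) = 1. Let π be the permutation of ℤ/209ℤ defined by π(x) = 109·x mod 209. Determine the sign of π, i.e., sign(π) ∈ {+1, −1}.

+1

Trace 45: π^k(45) = [45, 98, 23, 208, 100, 32, 144] for k=0..6.
π_109 has 17 disjoint cycles with lengths [18, 18, 18, 18, 18, 18, 18, 18, 18, 18, 18, 2, 2, 2, 2, 2, 1] on {0,…,208}.
n − c = 209 − 17 = 192; sign = (−1)^192 = +1.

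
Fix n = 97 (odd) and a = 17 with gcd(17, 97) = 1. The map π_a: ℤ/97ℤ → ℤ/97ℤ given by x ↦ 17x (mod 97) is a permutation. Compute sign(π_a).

-1

Orbit of 53 under x↦17x: [53, 28, 88, 41, 18, 15, 61]… (length divides ord_97(17)).
Cycle type of π: 96 + 1; total 2 cycles.
2 cycles on 97: each ℓ→(−1)^(ℓ−1), product (−1)^95 = -1.
Check: (17/97) = -1 by Zolotarev.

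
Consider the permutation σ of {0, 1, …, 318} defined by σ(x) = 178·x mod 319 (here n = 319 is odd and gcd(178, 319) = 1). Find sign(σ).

Orbit of 313 under x↦178x: [313, 208, 20, 51, 146, 149, 45]… (length divides ord_319(178)).
8 cycles of lengths [70, 70, 70, 70, 14, 14, 10, 1].
n − c = 319 − 8 = 311; sign = (−1)^311 = -1.
(178|319)_J = -1 (Zolotarev's lemma cross-check).

-1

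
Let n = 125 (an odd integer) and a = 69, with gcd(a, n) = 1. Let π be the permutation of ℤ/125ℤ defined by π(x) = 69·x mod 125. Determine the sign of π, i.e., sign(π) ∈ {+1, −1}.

Orbit of 104 under x↦69x: [104, 51, 19, 61, 84, 46, 49]… (length divides ord_125(69)).
Decompose π into cycles: lengths [50, 50, 10, 10, 2, 2, 1] (7 cycles, including the fixed point 0).
n − c = 125 − 7 = 118; sign = (−1)^118 = +1.

+1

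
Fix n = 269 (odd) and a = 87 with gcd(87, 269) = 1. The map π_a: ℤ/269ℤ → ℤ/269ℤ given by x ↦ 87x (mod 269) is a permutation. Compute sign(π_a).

+1

Start at x=23: 23 → 118 → 44 → 62 → 14 → 142 → 249 → … (one orbit).
Decompose π into cycles: lengths [67, 67, 67, 67, 1] (5 cycles, including the fixed point 0).
5 cycles on 269: each ℓ→(−1)^(ℓ−1), product (−1)^264 = +1.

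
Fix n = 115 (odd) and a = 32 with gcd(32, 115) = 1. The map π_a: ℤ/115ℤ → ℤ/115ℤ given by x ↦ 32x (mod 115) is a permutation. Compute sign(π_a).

Trace 71: π^k(71) = [71, 87, 24, 78, 81, 62, 29] for k=0..6.
6 cycles of lengths [44, 44, 11, 11, 4, 1].
With 6 cycles on 115 points, sign = (−1)^{115−6} = -1.

-1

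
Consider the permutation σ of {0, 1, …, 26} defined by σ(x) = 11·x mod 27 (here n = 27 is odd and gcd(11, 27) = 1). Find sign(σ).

Trace 8: π^k(8) = [8, 7, 23, 10, 2, 22, 26] for k=0..6.
4 cycles of lengths [18, 6, 2, 1].
sign(π) = (−1)^{n − #cycles} = (−1)^{27−4} = (−1)^23 = -1.
(11|27)_J = -1 (Zolotarev's lemma cross-check).

-1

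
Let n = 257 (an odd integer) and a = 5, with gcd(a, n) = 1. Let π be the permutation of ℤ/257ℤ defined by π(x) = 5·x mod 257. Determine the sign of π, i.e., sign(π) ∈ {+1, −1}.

-1

Orbit of 119 under x↦5x: [119, 81, 148, 226, 102, 253, 237]… (length divides ord_257(5)).
π_5 has 2 disjoint cycles with lengths [256, 1] on {0,…,256}.
257 − 2 = 255 transpositions; sign(π) = (−1)^255 = -1.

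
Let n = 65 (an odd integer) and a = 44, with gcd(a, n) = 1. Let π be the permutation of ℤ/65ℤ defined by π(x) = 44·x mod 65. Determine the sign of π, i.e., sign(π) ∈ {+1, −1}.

-1

Orbit of 44 under x↦44x: [44, 51, 34, 1]… (length divides ord_65(44)).
Decompose π into cycles: lengths [4, 4, 4, 4, 4, 4, 4, 4, 4, 4, 4, 4, 4, 4, 4, 2, 2, 1] (18 cycles, including the fixed point 0).
With 18 cycles on 65 points, sign = (−1)^{65−18} = -1.
(44|65)_J = -1 (Zolotarev's lemma cross-check).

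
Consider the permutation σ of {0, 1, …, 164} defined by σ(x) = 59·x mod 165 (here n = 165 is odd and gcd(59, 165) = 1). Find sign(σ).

Orbit of 1 under x↦59x: [1, 59, 16, 119, 91, 89, 136]… (length divides ord_165(59)).
Decompose π into cycles: lengths [10, 10, 10, 10, 10, 10, 10, 10, 10, 10, 10, 10, 10, 10, 5, 5, 2, 2, 2, 2, 2, 2, 2, 1] (24 cycles, including the fixed point 0).
With 24 cycles on 165 points, sign = (−1)^{165−24} = -1.

-1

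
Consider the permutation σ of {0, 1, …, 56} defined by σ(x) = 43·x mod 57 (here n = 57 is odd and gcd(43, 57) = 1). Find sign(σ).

+1

Start at x=16: 16 → 4 → 1 → 43 → 25 → 49 → 55 → … (one orbit).
The orbit structure of x ↦ 43x mod 57: 9 orbits of sizes [9, 9, 9, 9, 9, 9, 1, 1, 1].
Σ(ℓ_i−1) = 57−9 = 48; sign = (−1)^48 = +1.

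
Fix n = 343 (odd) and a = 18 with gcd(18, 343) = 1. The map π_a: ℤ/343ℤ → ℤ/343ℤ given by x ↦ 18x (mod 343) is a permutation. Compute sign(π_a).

+1

Orbit of 324 under x↦18x: [324, 1, 18]… (length divides ord_343(18)).
115 cycles of lengths [3, 3, 3, 3, 3, 3, 3, 3, 3, 3, 3, 3, 3, 3, 3, 3, 3, 3, 3, 3, 3, 3, 3, 3, 3, 3, 3, 3, 3, 3, 3, 3, 3, 3, 3, 3, 3, 3, 3, 3, 3, 3, 3, 3, 3, 3, 3, 3, 3, 3, 3, 3, 3, 3, 3, 3, 3, 3, 3, 3, 3, 3, 3, 3, 3, 3, 3, 3, 3, 3, 3, 3, 3, 3, 3, 3, 3, 3, 3, 3, 3, 3, 3, 3, 3, 3, 3, 3, 3, 3, 3, 3, 3, 3, 3, 3, 3, 3, 3, 3, 3, 3, 3, 3, 3, 3, 3, 3, 3, 3, 3, 3, 3, 3, 1].
n − c = 343 − 115 = 228; sign = (−1)^228 = +1.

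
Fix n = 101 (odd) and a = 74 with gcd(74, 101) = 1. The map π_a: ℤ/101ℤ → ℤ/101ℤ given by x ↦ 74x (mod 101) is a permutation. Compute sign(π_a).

-1

Start at x=71: 71 → 2 → 47 → 44 → 24 → 59 → 23 → … (one orbit).
π_74 has 2 disjoint cycles with lengths [100, 1] on {0,…,100}.
With 2 cycles on 101 points, sign = (−1)^{101−2} = -1.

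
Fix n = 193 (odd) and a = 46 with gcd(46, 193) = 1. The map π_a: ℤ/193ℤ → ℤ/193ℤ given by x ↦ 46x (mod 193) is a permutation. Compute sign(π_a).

Trace 172: π^k(172) = [172, 192, 147, 7, 129, 144, 62] for k=0..6.
Cycle lengths of π_46 on ℤ/193ℤ: [48, 48, 48, 48, 1]; 5 cycles in total.
With 5 cycles on 193 points, sign = (−1)^{193−5} = +1.

+1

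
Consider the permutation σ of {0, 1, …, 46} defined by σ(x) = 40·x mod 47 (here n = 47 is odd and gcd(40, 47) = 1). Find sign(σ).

-1

Orbit of 44 under x↦40x: [44, 21, 41, 42, 35, 37, 23]… (length divides ord_47(40)).
Cycle lengths of π_40 on ℤ/47ℤ: [46, 1]; 2 cycles in total.
sign(π) = (−1)^{n − #cycles} = (−1)^{47−2} = (−1)^45 = -1.
The Jacobi symbol (40|47) = -1 (Zolotarev) agrees.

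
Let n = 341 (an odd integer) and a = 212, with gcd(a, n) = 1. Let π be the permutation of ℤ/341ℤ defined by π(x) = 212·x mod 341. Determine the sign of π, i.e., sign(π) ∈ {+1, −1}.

-1

Orbit of 26 under x↦212x: [26, 56, 278, 284, 192, 125, 243]… (length divides ord_341(212)).
π_212 has 18 disjoint cycles with lengths [30, 30, 30, 30, 30, 30, 30, 30, 30, 30, 6, 6, 6, 6, 6, 5, 5, 1] on {0,…,340}.
Σ(ℓ_i−1) = 341−18 = 323; sign = (−1)^323 = -1.
Via Zolotarev, sign(π_{212}) = (212|341) = -1.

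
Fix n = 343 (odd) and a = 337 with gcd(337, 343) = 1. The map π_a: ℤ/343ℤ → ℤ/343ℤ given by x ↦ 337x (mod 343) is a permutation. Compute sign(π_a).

Trace 50: π^k(50) = [50, 43, 85, 176, 316, 162, 57] for k=0..6.
19 cycles of lengths [49, 49, 49, 49, 49, 49, 7, 7, 7, 7, 7, 7, 1, 1, 1, 1, 1, 1, 1].
19 cycles on 343: each ℓ→(−1)^(ℓ−1), product (−1)^324 = +1.
Zolotarev: (337|343) = +1, matching the cycle-count sign.

+1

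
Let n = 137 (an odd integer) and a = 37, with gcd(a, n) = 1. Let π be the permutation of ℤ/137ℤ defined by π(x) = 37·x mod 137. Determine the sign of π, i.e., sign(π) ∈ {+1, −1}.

+1

Trace 1: π^k(1) = [1, 37, 136, 100] for k=0..3.
The orbit structure of x ↦ 37x mod 137: 35 orbits of sizes [4, 4, 4, 4, 4, 4, 4, 4, 4, 4, 4, 4, 4, 4, 4, 4, 4, 4, 4, 4, 4, 4, 4, 4, 4, 4, 4, 4, 4, 4, 4, 4, 4, 4, 1].
n − c = 137 − 35 = 102; sign = (−1)^102 = +1.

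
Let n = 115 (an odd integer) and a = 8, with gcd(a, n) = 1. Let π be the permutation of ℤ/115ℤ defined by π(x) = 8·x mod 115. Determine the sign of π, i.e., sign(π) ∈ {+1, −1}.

Start at x=31: 31 → 18 → 29 → 2 → 16 → 13 → 104 → … (one orbit).
6 cycles of lengths [44, 44, 11, 11, 4, 1].
6 cycles on 115: each ℓ→(−1)^(ℓ−1), product (−1)^109 = -1.
Via Zolotarev, sign(π_{8}) = (8|115) = -1.

-1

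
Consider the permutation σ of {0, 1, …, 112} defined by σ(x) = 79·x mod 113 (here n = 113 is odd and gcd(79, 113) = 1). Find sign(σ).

-1

Start at x=95: 95 → 47 → 97 → 92 → 36 → 19 → 32 → … (one orbit).
Cycle type of π: 112 + 1; total 2 cycles.
113 − 2 = 111 transpositions; sign(π) = (−1)^111 = -1.
Check: (79/113) = -1 by Zolotarev.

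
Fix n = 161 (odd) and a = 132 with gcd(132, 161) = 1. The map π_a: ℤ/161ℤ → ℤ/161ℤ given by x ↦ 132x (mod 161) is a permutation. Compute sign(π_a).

Trace 71: π^k(71) = [71, 34, 141, 97, 85, 111, 1] for k=0..6.
Cycle lengths of π_132 on ℤ/161ℤ: [22, 22, 22, 22, 22, 22, 22, 2, 2, 2, 1]; 11 cycles in total.
With 11 cycles on 161 points, sign = (−1)^{161−11} = +1.
(132|161)_J = +1 (Zolotarev's lemma cross-check).

+1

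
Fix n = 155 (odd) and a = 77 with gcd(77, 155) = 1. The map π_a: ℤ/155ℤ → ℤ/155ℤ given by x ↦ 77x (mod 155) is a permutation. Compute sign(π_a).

+1

Trace 64: π^k(64) = [64, 123, 16, 147, 4, 153, 1] for k=0..6.
π_77 has 11 disjoint cycles with lengths [20, 20, 20, 20, 20, 20, 10, 10, 10, 4, 1] on {0,…,154}.
155 − 11 = 144 transpositions; sign(π) = (−1)^144 = +1.
The Jacobi symbol (77|155) = +1 (Zolotarev) agrees.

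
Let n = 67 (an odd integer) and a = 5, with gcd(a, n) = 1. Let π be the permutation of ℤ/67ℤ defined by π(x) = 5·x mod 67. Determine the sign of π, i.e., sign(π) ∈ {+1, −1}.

Start at x=53: 53 → 64 → 52 → 59 → 27 → 1 → 5 → … (one orbit).
Cycle type of π: 22×3 + 1; total 4 cycles.
sign(π) = (−1)^{n − #cycles} = (−1)^{67−4} = (−1)^63 = -1.

-1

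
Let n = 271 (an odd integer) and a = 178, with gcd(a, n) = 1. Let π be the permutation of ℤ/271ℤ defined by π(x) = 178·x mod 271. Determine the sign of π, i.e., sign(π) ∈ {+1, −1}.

Trace 125: π^k(125) = [125, 28, 106, 169, 1, 178, 248] for k=0..6.
Cycle type of π: 9×30 + 1; total 31 cycles.
n − c = 271 − 31 = 240; sign = (−1)^240 = +1.
The Jacobi symbol (178|271) = +1 (Zolotarev) agrees.

+1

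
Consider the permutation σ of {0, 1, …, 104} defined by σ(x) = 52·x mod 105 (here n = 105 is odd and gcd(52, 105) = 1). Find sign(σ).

Start at x=13: 13 → 46 → 82 → 64 → 73 → 16 → 97 → … (one orbit).
The orbit structure of x ↦ 52x mod 105: 15 orbits of sizes [12, 12, 12, 12, 12, 12, 6, 6, 6, 4, 4, 4, 1, 1, 1].
105 − 15 = 90 transpositions; sign(π) = (−1)^90 = +1.
(52|105)_J = +1 (Zolotarev's lemma cross-check).

+1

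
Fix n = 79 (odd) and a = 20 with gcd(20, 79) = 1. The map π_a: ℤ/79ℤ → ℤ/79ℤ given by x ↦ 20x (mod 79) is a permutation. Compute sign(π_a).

Start at x=55: 55 → 73 → 38 → 49 → 32 → 8 → 2 → … (one orbit).
π_20 has 3 disjoint cycles with lengths [39, 39, 1] on {0,…,78}.
n − c = 79 − 3 = 76; sign = (−1)^76 = +1.

+1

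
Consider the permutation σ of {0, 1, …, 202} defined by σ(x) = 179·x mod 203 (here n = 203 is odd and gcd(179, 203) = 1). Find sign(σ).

Start at x=86: 86 → 169 → 4 → 107 → 71 → 123 → 93 → … (one orbit).
π_179 has 9 disjoint cycles with lengths [42, 42, 42, 42, 14, 14, 3, 3, 1] on {0,…,202}.
n − c = 203 − 9 = 194; sign = (−1)^194 = +1.
Via Zolotarev, sign(π_{179}) = (179|203) = +1.

+1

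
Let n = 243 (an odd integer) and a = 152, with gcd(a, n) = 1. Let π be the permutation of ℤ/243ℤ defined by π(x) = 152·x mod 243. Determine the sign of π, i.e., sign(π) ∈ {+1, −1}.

Orbit of 71 under x↦152x: [71, 100, 134, 199, 116, 136, 17]… (length divides ord_243(152)).
Cycle lengths of π_152 on ℤ/243ℤ: [54, 54, 54, 18, 18, 18, 6, 6, 6, 2, 2, 2, 2, 1]; 14 cycles in total.
243 − 14 = 229 transpositions; sign(π) = (−1)^229 = -1.
Via Zolotarev, sign(π_{152}) = (152|243) = -1.

-1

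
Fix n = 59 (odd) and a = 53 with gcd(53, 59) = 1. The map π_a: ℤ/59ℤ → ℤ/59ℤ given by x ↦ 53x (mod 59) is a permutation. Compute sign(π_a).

+1

Trace 36: π^k(36) = [36, 20, 57, 12, 46, 19, 4] for k=0..6.
3 cycles of lengths [29, 29, 1].
Σ(ℓ_i−1) = 59−3 = 56; sign = (−1)^56 = +1.
Via Zolotarev, sign(π_{53}) = (53|59) = +1.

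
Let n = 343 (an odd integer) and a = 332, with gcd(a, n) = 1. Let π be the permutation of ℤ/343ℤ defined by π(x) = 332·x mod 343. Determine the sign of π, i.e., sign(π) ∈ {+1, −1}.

Trace 41: π^k(41) = [41, 235, 159, 309, 31, 2, 321] for k=0..6.
4 cycles of lengths [294, 42, 6, 1].
n − c = 343 − 4 = 339; sign = (−1)^339 = -1.
Zolotarev: (332|343) = -1, matching the cycle-count sign.

-1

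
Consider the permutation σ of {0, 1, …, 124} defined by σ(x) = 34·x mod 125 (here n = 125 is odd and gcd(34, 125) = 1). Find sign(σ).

+1

Trace 59: π^k(59) = [59, 6, 79, 61, 74, 16, 44] for k=0..6.
7 cycles of lengths [50, 50, 10, 10, 2, 2, 1].
Σ(ℓ_i−1) = 125−7 = 118; sign = (−1)^118 = +1.
The Jacobi symbol (34|125) = +1 (Zolotarev) agrees.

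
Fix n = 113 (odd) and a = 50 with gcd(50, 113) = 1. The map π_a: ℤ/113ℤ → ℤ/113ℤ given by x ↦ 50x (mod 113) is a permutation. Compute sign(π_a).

+1

Orbit of 32 under x↦50x: [32, 18, 109, 26, 57, 25, 7]… (length divides ord_113(50)).
π_50 has 3 disjoint cycles with lengths [56, 56, 1] on {0,…,112}.
sign(π) = (−1)^{n − #cycles} = (−1)^{113−3} = (−1)^110 = +1.
Check: (50/113) = +1 by Zolotarev.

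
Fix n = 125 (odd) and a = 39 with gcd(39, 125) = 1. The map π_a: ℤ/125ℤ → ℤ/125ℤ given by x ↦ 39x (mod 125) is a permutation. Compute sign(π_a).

Orbit of 39 under x↦39x: [39, 21, 69, 66, 74, 11, 54]… (length divides ord_125(39)).
7 cycles of lengths [50, 50, 10, 10, 2, 2, 1].
Σ(ℓ_i−1) = 125−7 = 118; sign = (−1)^118 = +1.
The Jacobi symbol (39|125) = +1 (Zolotarev) agrees.

+1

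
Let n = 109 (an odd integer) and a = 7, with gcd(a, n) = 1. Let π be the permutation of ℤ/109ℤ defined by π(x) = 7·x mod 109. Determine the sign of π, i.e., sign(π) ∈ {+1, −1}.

Start at x=16: 16 → 3 → 21 → 38 → 48 → 9 → 63 → … (one orbit).
π_7 has 5 disjoint cycles with lengths [27, 27, 27, 27, 1] on {0,…,108}.
With 5 cycles on 109 points, sign = (−1)^{109−5} = +1.
Zolotarev: (7|109) = +1, matching the cycle-count sign.

+1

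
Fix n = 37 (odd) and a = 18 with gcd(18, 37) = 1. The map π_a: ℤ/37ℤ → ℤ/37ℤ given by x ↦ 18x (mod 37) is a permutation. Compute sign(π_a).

-1

Orbit of 12 under x↦18x: [12, 31, 3, 17, 10, 32, 21]… (length divides ord_37(18)).
2 cycles of lengths [36, 1].
With 2 cycles on 37 points, sign = (−1)^{37−2} = -1.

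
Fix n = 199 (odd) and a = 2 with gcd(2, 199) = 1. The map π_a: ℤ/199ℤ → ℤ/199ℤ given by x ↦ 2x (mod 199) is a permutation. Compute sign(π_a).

Trace 49: π^k(49) = [49, 98, 196, 193, 187, 175, 151] for k=0..6.
The orbit structure of x ↦ 2x mod 199: 3 orbits of sizes [99, 99, 1].
sign(π) = (−1)^{n − #cycles} = (−1)^{199−3} = (−1)^196 = +1.

+1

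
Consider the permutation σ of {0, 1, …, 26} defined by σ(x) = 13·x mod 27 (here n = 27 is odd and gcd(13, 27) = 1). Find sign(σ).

+1

Start at x=10: 10 → 22 → 16 → 19 → 4 → 25 → 1 → … (one orbit).
The orbit structure of x ↦ 13x mod 27: 7 orbits of sizes [9, 9, 3, 3, 1, 1, 1].
n − c = 27 − 7 = 20; sign = (−1)^20 = +1.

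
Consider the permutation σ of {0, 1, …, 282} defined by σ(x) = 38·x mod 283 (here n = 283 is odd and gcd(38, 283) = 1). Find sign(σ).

+1

Orbit of 152 under x↦38x: [152, 116, 163, 251, 199, 204, 111]… (length divides ord_283(38)).
The orbit structure of x ↦ 38x mod 283: 7 orbits of sizes [47, 47, 47, 47, 47, 47, 1].
Σ(ℓ_i−1) = 283−7 = 276; sign = (−1)^276 = +1.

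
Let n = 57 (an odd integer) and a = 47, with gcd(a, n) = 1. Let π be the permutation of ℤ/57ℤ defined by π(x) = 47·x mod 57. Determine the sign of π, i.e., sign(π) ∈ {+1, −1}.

Trace 16: π^k(16) = [16, 11, 4, 17, 1, 47, 43] for k=0..6.
Cycle type of π: 18×2 + 9×2 + 2 + 1; total 6 cycles.
6 cycles on 57: each ℓ→(−1)^(ℓ−1), product (−1)^51 = -1.
The Jacobi symbol (47|57) = -1 (Zolotarev) agrees.

-1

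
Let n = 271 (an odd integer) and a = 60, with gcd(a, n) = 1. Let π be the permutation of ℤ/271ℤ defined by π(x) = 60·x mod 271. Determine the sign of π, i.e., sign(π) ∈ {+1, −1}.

Start at x=12: 12 → 178 → 111 → 156 → 146 → 88 → 131 → … (one orbit).
Cycle lengths of π_60 on ℤ/271ℤ: [54, 54, 54, 54, 54, 1]; 6 cycles in total.
sign(π) = (−1)^{n − #cycles} = (−1)^{271−6} = (−1)^265 = -1.
Check: (60/271) = -1 by Zolotarev.

-1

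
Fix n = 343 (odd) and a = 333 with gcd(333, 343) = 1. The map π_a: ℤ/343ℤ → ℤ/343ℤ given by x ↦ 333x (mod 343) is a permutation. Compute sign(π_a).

+1

Orbit of 135 under x↦333x: [135, 22, 123, 142, 295, 137, 2]… (length divides ord_343(333)).
Cycle lengths of π_333 on ℤ/343ℤ: [147, 147, 21, 21, 3, 3, 1]; 7 cycles in total.
7 cycles on 343: each ℓ→(−1)^(ℓ−1), product (−1)^336 = +1.
Via Zolotarev, sign(π_{333}) = (333|343) = +1.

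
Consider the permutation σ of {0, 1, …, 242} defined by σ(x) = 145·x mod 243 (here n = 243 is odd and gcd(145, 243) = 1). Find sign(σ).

+1

Trace 190: π^k(190) = [190, 91, 73, 136, 37, 19, 82] for k=0..6.
Cycle type of π: 27×6 + 9×6 + 3×6 + 1×9; total 27 cycles.
With 27 cycles on 243 points, sign = (−1)^{243−27} = +1.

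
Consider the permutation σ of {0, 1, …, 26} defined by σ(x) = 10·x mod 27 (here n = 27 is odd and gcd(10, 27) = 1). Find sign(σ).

+1

Orbit of 19 under x↦10x: [19, 1, 10]… (length divides ord_27(10)).
Decompose π into cycles: lengths [3, 3, 3, 3, 3, 3, 1, 1, 1, 1, 1, 1, 1, 1, 1] (15 cycles, including the fixed point 0).
27 − 15 = 12 transpositions; sign(π) = (−1)^12 = +1.
The Jacobi symbol (10|27) = +1 (Zolotarev) agrees.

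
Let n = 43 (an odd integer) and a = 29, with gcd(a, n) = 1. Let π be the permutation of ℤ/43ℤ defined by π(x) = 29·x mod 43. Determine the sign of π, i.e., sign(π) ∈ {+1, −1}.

-1

Trace 36: π^k(36) = [36, 12, 4, 30, 10, 32, 25] for k=0..6.
2 cycles of lengths [42, 1].
43 − 2 = 41 transpositions; sign(π) = (−1)^41 = -1.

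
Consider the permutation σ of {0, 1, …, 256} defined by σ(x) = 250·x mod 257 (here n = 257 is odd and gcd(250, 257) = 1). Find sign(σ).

-1

Orbit of 206 under x↦250x: [206, 100, 71, 17, 138, 62, 80]… (length divides ord_257(250)).
The orbit structure of x ↦ 250x mod 257: 2 orbits of sizes [256, 1].
257 − 2 = 255 transpositions; sign(π) = (−1)^255 = -1.
(250|257)_J = -1 (Zolotarev's lemma cross-check).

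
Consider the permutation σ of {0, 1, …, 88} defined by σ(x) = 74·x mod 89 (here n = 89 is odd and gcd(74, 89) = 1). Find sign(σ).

Orbit of 5 under x↦74x: [5, 14, 57, 35, 9, 43, 67]… (length divides ord_89(74)).
Decompose π into cycles: lengths [88, 1] (2 cycles, including the fixed point 0).
89 − 2 = 87 transpositions; sign(π) = (−1)^87 = -1.
The Jacobi symbol (74|89) = -1 (Zolotarev) agrees.

-1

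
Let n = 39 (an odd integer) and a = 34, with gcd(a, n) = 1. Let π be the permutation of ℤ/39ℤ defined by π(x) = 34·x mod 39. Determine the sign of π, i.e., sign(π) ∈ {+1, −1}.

-1

Orbit of 34 under x↦34x: [34, 25, 31, 1]… (length divides ord_39(34)).
Decompose π into cycles: lengths [4, 4, 4, 4, 4, 4, 4, 4, 4, 1, 1, 1] (12 cycles, including the fixed point 0).
sign(π) = (−1)^{n − #cycles} = (−1)^{39−12} = (−1)^27 = -1.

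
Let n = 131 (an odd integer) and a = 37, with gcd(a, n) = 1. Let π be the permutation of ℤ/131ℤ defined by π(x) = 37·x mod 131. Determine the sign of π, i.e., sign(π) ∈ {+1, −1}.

Start at x=83: 83 → 58 → 50 → 16 → 68 → 27 → 82 → … (one orbit).
Cycle lengths of π_37 on ℤ/131ℤ: [130, 1]; 2 cycles in total.
n − c = 131 − 2 = 129; sign = (−1)^129 = -1.

-1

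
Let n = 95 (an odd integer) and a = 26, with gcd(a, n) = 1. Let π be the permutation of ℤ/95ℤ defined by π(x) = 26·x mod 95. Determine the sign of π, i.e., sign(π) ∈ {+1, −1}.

Orbit of 11 under x↦26x: [11, 1, 26]… (length divides ord_95(26)).
The orbit structure of x ↦ 26x mod 95: 35 orbits of sizes [3, 3, 3, 3, 3, 3, 3, 3, 3, 3, 3, 3, 3, 3, 3, 3, 3, 3, 3, 3, 3, 3, 3, 3, 3, 3, 3, 3, 3, 3, 1, 1, 1, 1, 1].
35 cycles on 95: each ℓ→(−1)^(ℓ−1), product (−1)^60 = +1.
Via Zolotarev, sign(π_{26}) = (26|95) = +1.

+1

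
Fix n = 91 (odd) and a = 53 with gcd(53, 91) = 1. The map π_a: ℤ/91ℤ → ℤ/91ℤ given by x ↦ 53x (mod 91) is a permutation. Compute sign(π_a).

Start at x=1: 1 → 53 → 79 → 1 (one orbit).
39 cycles of lengths [3, 3, 3, 3, 3, 3, 3, 3, 3, 3, 3, 3, 3, 3, 3, 3, 3, 3, 3, 3, 3, 3, 3, 3, 3, 3, 1, 1, 1, 1, 1, 1, 1, 1, 1, 1, 1, 1, 1].
sign(π) = (−1)^{n − #cycles} = (−1)^{91−39} = (−1)^52 = +1.
(53|91)_J = +1 (Zolotarev's lemma cross-check).

+1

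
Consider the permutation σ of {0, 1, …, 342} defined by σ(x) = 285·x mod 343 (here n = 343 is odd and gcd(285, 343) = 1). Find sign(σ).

-1

Start at x=199: 199 → 120 → 243 → 312 → 83 → 331 → 10 → … (one orbit).
4 cycles of lengths [294, 42, 6, 1].
4 cycles on 343: each ℓ→(−1)^(ℓ−1), product (−1)^339 = -1.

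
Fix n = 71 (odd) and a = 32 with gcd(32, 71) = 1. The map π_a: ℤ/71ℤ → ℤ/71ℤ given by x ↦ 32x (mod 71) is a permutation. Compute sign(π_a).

+1

Start at x=32: 32 → 30 → 37 → 48 → 45 → 20 → 1 → 32 (one orbit).
The orbit structure of x ↦ 32x mod 71: 11 orbits of sizes [7, 7, 7, 7, 7, 7, 7, 7, 7, 7, 1].
n − c = 71 − 11 = 60; sign = (−1)^60 = +1.
(32|71)_J = +1 (Zolotarev's lemma cross-check).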